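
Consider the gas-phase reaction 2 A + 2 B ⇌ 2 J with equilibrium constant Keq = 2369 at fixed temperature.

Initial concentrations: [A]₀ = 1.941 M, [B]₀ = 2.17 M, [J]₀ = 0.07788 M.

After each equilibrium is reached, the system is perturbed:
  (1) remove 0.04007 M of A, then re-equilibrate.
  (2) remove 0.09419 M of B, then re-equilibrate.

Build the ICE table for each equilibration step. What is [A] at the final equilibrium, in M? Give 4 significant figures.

Q₀ = 3.4189e-04 vs Keq = 2369 ⇒ Q<K, forward
Step 1:
                   A          B          J
  init         1.941       2.17    0.07788
  Δ           -1.827     -1.827      1.827
  eq          0.1141     0.3431      1.905
  solve Keq expr → x = 0.9135; check Q = 2369
Then remove 0.04007 M of A.
Step 2:
                   A          B          J
  init         0.074     0.3431      1.905
  Δ          0.02943    0.02943   -0.02943
  eq          0.1034     0.3725      1.875
  solve Keq expr → x = -0.01472; check Q = 2369
Then remove 0.09419 M of B.
Step 3:
                   A          B          J
  init        0.1034     0.2783      1.875
  Δ          0.02291    0.02291   -0.02291
  eq          0.1263     0.3012      1.852
  solve Keq expr → x = -0.01146; check Q = 2369

[A]_eq = 0.1263 M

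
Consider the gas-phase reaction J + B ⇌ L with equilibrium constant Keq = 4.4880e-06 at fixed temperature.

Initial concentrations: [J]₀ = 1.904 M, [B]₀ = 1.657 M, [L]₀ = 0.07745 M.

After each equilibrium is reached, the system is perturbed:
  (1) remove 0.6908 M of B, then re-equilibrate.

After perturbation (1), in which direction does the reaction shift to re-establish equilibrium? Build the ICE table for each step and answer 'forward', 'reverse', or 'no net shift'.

Direction: reverse

Q₀ = 0.02455 vs Keq = 4.4880e-06 ⇒ Q>K, reverse
Step 1:
                    J           B           L
  Initial       1.904       1.657     0.07745
  Change      0.07743     0.07743    -0.07743
  Equil         1.981       1.734  1.5424e-05
  solve Keq expr → x = -0.07743; check Q = 4.4880e-06
Then remove 0.6908 M of B.
Step 2:
                    J           B           L
  Initial       1.981       1.044  1.5424e-05
  Change   6.1430e-06  6.1430e-06 -6.1430e-06
  Equil         1.981       1.044  9.2808e-06
  solve Keq expr → x = -6.1430e-06; check Q = 4.4880e-06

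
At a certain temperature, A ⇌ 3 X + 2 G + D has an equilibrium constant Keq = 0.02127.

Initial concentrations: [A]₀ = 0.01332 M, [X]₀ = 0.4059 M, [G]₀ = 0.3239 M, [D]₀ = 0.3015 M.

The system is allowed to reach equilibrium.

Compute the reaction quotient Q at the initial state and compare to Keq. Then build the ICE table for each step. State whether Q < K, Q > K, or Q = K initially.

Q₀ = 0.1588; Q > K (proceeds reverse)

Q₀ = 0.1588 vs Keq = 0.02127 ⇒ Q>K, reverse
Step 1:
                  A         X         G         D
  I         0.01332    0.4059    0.3239    0.3015
  C         0.02387  -0.07161  -0.04774  -0.02387
  E         0.03719    0.3343    0.2762    0.2776
  solve Keq expr → x = -0.02387; check Q = 0.02127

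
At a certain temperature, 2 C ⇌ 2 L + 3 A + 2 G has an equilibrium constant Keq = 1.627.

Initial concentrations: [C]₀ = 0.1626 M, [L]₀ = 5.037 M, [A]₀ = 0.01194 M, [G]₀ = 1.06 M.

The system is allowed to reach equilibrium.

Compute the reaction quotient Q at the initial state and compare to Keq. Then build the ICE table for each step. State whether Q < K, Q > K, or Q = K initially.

Q₀ = 0.001835 vs Keq = 1.627 ⇒ Q<K, forward
Step 1:
                  C         L         A         G
  I          0.1626     5.037   0.01194      1.06
  C        -0.04978   0.04978   0.07467   0.04978
  E          0.1128     5.087   0.08661      1.11
  solve Keq expr → x = 0.02489; check Q = 1.627

Q₀ = 0.001835; Q < K (proceeds forward)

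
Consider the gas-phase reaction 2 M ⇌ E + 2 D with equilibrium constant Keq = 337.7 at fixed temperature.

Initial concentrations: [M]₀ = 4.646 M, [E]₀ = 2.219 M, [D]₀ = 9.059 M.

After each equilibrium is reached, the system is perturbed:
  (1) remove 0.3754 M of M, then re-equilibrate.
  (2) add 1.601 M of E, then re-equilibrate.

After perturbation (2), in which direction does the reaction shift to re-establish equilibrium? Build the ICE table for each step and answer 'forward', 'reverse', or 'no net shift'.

Direction: reverse

Q₀ = 8.436 vs Keq = 337.7 ⇒ Q<K, forward
Step 1:
                   M          E          D
  I            4.646      2.219      9.059
  C           -3.319       1.66      3.319
  E            1.327      3.879      12.38
  solve Keq expr → x = 1.66; check Q = 337.7
Then remove 0.3754 M of M.
Step 2:
                   M          E          D
  I           0.9512      3.879      12.38
  C           0.3151    -0.1576    -0.3151
  E            1.266      3.721      12.06
  solve Keq expr → x = -0.1576; check Q = 337.7
Then add 1.601 M of E.
Step 3:
                   M          E          D
  I            1.266      5.322      12.06
  C           0.2075    -0.1037    -0.2075
  E            1.474      5.218      11.86
  solve Keq expr → x = -0.1037; check Q = 337.7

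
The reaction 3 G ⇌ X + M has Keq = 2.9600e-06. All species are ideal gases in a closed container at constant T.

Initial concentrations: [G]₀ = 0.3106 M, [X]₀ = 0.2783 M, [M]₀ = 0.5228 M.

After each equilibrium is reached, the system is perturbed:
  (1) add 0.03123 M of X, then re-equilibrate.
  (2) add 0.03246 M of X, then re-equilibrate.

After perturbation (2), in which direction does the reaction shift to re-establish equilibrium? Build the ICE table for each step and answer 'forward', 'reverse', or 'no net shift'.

Q₀ = 4.856 vs Keq = 2.9600e-06 ⇒ Q>K, reverse
Step 1:
                  G         X         M
  Initial    0.3106    0.2783    0.5228
  Change     0.8348   -0.2783   -0.2783
  Equil       1.145 1.8193e-05    0.2445
  solve Keq expr → x = -0.2783; check Q = 2.9600e-06
Then add 0.03123 M of X.
Step 2:
                  G         X         M
  Initial     1.145   0.03125    0.2445
  Change    0.09367  -0.03122  -0.03122
  Equil       1.239 2.6402e-05    0.2133
  solve Keq expr → x = -0.03122; check Q = 2.9600e-06
Then add 0.03246 M of X.
Step 3:
                  G         X         M
  Initial     1.239   0.03249    0.2133
  Change    0.09734  -0.03245  -0.03245
  Equil       1.336 3.9069e-05    0.1808
  solve Keq expr → x = -0.03245; check Q = 2.9600e-06

Direction: reverse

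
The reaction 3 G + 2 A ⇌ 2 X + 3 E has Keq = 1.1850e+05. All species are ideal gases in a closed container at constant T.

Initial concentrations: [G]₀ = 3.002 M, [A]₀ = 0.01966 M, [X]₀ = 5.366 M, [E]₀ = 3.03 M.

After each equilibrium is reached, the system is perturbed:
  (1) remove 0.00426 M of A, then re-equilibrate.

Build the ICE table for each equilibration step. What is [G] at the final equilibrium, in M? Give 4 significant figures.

[G]_eq = 3.003 M

Q₀ = 7.6600e+04 vs Keq = 1.1850e+05 ⇒ Q<K, forward
Step 1:
                  G         A         X         E
  init        3.002   0.01966     5.366      3.03
  Δ        -0.00563 -0.003753  0.003753   0.00563
  eq          2.996   0.01591      5.37     3.036
  solve Keq expr → x = 0.001877; check Q = 1.1850e+05
Then remove 0.00426 M of A.
Step 2:
                  G         A         X         E
  init        2.996   0.01165      5.37     3.036
  Δ        0.006224   0.00415  -0.00415 -0.006224
  eq          3.003    0.0158     5.366     3.029
  solve Keq expr → x = -0.002075; check Q = 1.1850e+05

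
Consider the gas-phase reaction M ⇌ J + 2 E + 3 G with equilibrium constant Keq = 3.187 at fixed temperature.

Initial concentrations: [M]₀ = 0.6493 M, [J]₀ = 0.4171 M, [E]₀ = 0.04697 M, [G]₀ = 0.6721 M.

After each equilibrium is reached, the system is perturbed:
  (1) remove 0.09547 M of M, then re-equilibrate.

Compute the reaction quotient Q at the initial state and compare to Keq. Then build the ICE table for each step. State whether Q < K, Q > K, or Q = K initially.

Q₀ = 4.3027e-04; Q < K (proceeds forward)

Q₀ = 4.3027e-04 vs Keq = 3.187 ⇒ Q<K, forward
Step 1:
                   M          J          E          G
  init        0.6493     0.4171    0.04697     0.6721
  Δ          -0.2971     0.2971     0.5943     0.8914
  eq          0.3522     0.7142     0.6412      1.563
  solve Keq expr → x = 0.2971; check Q = 3.187
Then remove 0.09547 M of M.
Step 2:
                   M          J          E          G
  init        0.2567     0.7142     0.6412      1.563
  Δ          0.01811   -0.01811   -0.03622   -0.05432
  eq          0.2748     0.6961      0.605      1.509
  solve Keq expr → x = -0.01811; check Q = 3.187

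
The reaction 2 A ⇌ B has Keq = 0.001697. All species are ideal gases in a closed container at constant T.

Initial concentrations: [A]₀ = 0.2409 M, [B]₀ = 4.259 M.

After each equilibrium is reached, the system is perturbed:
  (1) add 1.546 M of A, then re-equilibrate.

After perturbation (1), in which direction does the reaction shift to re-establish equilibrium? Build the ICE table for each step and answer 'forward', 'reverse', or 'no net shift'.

Q₀ = 73.39 vs Keq = 0.001697 ⇒ Q>K, reverse
Step 1:
                   A          B
  init        0.2409      4.259
  Δ            8.272     -4.136
  eq           8.513      0.123
  solve Keq expr → x = -4.136; check Q = 0.001697
Then add 1.546 M of A.
Step 2:
                   A          B
  init         10.06      0.123
  Δ         -0.09125    0.04562
  eq           9.968     0.1686
  solve Keq expr → x = 0.04562; check Q = 0.001697

Direction: forward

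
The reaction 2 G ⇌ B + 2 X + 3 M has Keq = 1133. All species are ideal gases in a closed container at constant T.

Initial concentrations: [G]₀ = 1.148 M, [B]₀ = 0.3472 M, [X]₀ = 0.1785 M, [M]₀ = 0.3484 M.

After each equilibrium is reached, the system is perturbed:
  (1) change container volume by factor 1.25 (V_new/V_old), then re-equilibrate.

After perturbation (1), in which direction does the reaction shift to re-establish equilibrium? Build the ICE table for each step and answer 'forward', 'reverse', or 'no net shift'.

Q₀ = 3.5498e-04 vs Keq = 1133 ⇒ Q<K, forward
Step 1:
                   G          B          X          M
  init         1.148     0.3472     0.1785     0.3484
  Δ           -1.056     0.5279      1.056      1.584
  eq         0.09214     0.8751      1.234      1.932
  solve Keq expr → x = 0.5279; check Q = 1133
Then change container volume by factor 1.25 (V_new/V_old).
Step 2:
                   G          B          X          M
  init       0.07371     0.7001     0.9875      1.546
  Δ         -0.02335    0.01168    0.02335    0.03503
  eq         0.05036     0.7118      1.011      1.581
  solve Keq expr → x = 0.01168; check Q = 1133

Direction: forward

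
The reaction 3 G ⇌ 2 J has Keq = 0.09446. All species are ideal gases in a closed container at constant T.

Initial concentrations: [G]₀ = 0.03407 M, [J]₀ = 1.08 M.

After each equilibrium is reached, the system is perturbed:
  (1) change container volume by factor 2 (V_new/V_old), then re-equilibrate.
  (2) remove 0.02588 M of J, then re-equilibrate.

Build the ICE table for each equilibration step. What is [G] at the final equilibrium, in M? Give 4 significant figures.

[G]_eq = 0.583 M

Q₀ = 2.9494e+04 vs Keq = 0.09446 ⇒ Q>K, reverse
Step 1:
                    G           J
  init        0.03407        1.08
  Δ             1.079     -0.7192
  eq            1.113      0.3608
  solve Keq expr → x = -0.3596; check Q = 0.09446
Then change container volume by factor 2 (V_new/V_old).
Step 2:
                    G           J
  init         0.5564      0.1804
  Δ           0.05188    -0.03459
  eq           0.6083      0.1458
  solve Keq expr → x = -0.01729; check Q = 0.09446
Then remove 0.02588 M of J.
Step 3:
                    G           J
  init         0.6083      0.1199
  Δ          -0.02531     0.01687
  eq            0.583      0.1368
  solve Keq expr → x = 0.008437; check Q = 0.09446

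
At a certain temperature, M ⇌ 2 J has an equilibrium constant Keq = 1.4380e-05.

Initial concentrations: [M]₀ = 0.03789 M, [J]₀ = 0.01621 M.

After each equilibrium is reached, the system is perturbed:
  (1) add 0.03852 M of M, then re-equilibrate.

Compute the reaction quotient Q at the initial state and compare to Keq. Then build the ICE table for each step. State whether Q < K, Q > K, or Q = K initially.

Q₀ = 0.006935 vs Keq = 1.4380e-05 ⇒ Q>K, reverse
Step 1:
                    M           J
  init        0.03789     0.01621
  Δ            0.0077     -0.0154
  eq          0.04559  8.0968e-04
  solve Keq expr → x = -0.0077; check Q = 1.4380e-05
Then add 0.03852 M of M.
Step 2:
                    M           J
  init        0.08411  8.0968e-04
  Δ       -1.4457e-04  2.8915e-04
  eq          0.08397    0.001099
  solve Keq expr → x = 1.4457e-04; check Q = 1.4380e-05

Q₀ = 0.006935; Q > K (proceeds reverse)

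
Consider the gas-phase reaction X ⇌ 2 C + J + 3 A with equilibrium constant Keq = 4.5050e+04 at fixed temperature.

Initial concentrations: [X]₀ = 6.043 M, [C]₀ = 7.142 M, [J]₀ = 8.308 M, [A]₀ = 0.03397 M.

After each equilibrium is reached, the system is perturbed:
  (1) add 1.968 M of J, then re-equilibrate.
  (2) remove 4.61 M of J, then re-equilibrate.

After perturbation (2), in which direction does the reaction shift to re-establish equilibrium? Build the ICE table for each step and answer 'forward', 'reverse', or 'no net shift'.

Direction: forward

Q₀ = 0.002749 vs Keq = 4.5050e+04 ⇒ Q<K, forward
Step 1:
                   X          C          J          A
  init         6.043      7.142      8.308    0.03397
  Δ           -1.809      3.618      1.809      5.427
  eq           4.234      10.76      10.12      5.461
  solve Keq expr → x = 1.809; check Q = 4.5050e+04
Then add 1.968 M of J.
Step 2:
                   X          C          J          A
  init         4.234      10.76      12.08      5.461
  Δ          0.07486    -0.1497   -0.07486    -0.2246
  eq           4.309      10.61      12.01      5.236
  solve Keq expr → x = -0.07486; check Q = 4.5050e+04
Then remove 4.61 M of J.
Step 3:
                   X          C          J          A
  init         4.309      10.61        7.4      5.236
  Δ          -0.2047     0.4093     0.2047      0.614
  eq           4.104      11.02      7.605       5.85
  solve Keq expr → x = 0.2047; check Q = 4.5050e+04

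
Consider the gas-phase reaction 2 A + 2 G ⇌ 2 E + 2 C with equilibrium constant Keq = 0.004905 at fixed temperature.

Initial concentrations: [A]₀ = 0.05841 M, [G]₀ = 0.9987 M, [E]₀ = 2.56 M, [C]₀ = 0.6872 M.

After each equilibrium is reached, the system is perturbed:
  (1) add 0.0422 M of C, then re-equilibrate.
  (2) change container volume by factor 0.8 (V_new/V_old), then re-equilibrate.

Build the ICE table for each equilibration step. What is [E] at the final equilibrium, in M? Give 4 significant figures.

[E]_eq = 2.346 M

Q₀ = 909.5 vs Keq = 0.004905 ⇒ Q>K, reverse
Step 1:
                  A         G         E         C
  init      0.05841    0.9987      2.56    0.6872
  Δ          0.6449    0.6449   -0.6449   -0.6449
  eq         0.7033     1.644     1.915   0.04228
  solve Keq expr → x = -0.3225; check Q = 0.004905
Then add 0.0422 M of C.
Step 2:
                  A         G         E         C
  init       0.7033     1.644     1.915   0.08448
  Δ         0.03797   0.03797  -0.03797  -0.03797
  eq         0.7413     1.682     1.877   0.04651
  solve Keq expr → x = -0.01898; check Q = 0.004905
Then change container volume by factor 0.8 (V_new/V_old).
Step 3:
                  A         G         E         C
  init       0.9266     2.102     2.346   0.05814
  Δ               0         0         0         0
  eq         0.9266     2.102     2.346   0.05814
  solve Keq expr → x = 0; check Q = 0.004905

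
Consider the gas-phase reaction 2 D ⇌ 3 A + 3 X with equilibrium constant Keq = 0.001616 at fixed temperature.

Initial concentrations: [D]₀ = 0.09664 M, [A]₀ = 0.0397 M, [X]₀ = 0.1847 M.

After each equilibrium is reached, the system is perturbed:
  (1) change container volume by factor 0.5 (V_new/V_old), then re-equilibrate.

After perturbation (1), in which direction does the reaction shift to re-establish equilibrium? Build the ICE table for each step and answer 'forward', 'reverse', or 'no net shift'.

Direction: reverse

Q₀ = 4.2214e-05 vs Keq = 0.001616 ⇒ Q<K, forward
Step 1:
                  D         A         X
  Initial   0.09664    0.0397    0.1847
  Change   -0.02975   0.04462   0.04462
  Equil     0.06689   0.08432    0.2293
  solve Keq expr → x = 0.01487; check Q = 0.001616
Then change container volume by factor 0.5 (V_new/V_old).
Step 2:
                  D         A         X
  Initial    0.1338    0.1686    0.4586
  Change    0.04766   -0.0715   -0.0715
  Equil      0.1814   0.09715    0.3871
  solve Keq expr → x = -0.02383; check Q = 0.001616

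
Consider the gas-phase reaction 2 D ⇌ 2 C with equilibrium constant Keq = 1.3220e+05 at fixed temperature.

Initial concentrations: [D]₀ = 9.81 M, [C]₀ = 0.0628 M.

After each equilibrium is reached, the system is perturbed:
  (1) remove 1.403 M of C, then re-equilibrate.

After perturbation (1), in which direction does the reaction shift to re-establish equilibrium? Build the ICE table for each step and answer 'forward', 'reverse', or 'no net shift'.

Direction: forward

Q₀ = 4.0981e-05 vs Keq = 1.3220e+05 ⇒ Q<K, forward
Step 1:
                   D          C
  init          9.81     0.0628
  Δ           -9.783      9.783
  eq         0.02708      9.846
  solve Keq expr → x = 4.891; check Q = 1.3220e+05
Then remove 1.403 M of C.
Step 2:
                   D          C
  init       0.02708      8.443
  Δ        -0.003848   0.003848
  eq         0.02323      8.447
  solve Keq expr → x = 0.001924; check Q = 1.3220e+05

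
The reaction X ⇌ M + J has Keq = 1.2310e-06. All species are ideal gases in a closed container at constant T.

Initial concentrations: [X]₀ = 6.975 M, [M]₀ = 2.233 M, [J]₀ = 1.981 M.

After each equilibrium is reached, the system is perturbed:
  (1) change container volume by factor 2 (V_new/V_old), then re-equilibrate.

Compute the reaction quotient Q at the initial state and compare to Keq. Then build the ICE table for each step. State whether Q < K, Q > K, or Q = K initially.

Q₀ = 0.6342 vs Keq = 1.2310e-06 ⇒ Q>K, reverse
Step 1:
                  X         M         J
  init        6.975     2.233     1.981
  Δ           1.981    -1.981    -1.981
  eq          8.956     0.252 4.3742e-05
  solve Keq expr → x = -1.981; check Q = 1.2310e-06
Then change container volume by factor 2 (V_new/V_old).
Step 2:
                  X         M         J
  init        4.478     0.126 2.1871e-05
  Δ       -2.1863e-05 2.1863e-05 2.1863e-05
  eq          4.478     0.126 4.3734e-05
  solve Keq expr → x = 2.1863e-05; check Q = 1.2310e-06

Q₀ = 0.6342; Q > K (proceeds reverse)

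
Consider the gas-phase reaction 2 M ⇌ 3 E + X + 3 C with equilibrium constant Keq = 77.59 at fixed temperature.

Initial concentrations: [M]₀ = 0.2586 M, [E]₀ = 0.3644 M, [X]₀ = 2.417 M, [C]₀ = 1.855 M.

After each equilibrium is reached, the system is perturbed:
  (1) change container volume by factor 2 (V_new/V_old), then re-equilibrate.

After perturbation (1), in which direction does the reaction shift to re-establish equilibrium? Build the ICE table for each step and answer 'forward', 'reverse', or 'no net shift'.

Q₀ = 11.16 vs Keq = 77.59 ⇒ Q<K, forward
Step 1:
                    M           E           X           C
  init         0.2586      0.3644       2.417       1.855
  Δ          -0.08607      0.1291     0.04304      0.1291
  eq           0.1725      0.4935        2.46       1.984
  solve Keq expr → x = 0.04304; check Q = 77.59
Then change container volume by factor 2 (V_new/V_old).
Step 2:
                    M           E           X           C
  init        0.08626      0.2468        1.23      0.9921
  Δ          -0.05859     0.08788     0.02929     0.08788
  eq          0.02768      0.3346       1.259        1.08
  solve Keq expr → x = 0.02929; check Q = 77.59

Direction: forward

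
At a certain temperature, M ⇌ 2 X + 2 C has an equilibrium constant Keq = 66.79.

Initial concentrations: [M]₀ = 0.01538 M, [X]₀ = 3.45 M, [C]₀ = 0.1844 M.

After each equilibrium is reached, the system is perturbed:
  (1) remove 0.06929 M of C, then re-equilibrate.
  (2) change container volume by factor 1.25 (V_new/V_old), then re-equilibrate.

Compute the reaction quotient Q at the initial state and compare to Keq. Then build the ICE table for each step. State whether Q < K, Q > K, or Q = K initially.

Q₀ = 26.32 vs Keq = 66.79 ⇒ Q<K, forward
Step 1:
                    M           X           C
  init        0.01538        3.45      0.1844
  Δ         -0.008136     0.01627     0.01627
  eq         0.007244       3.466      0.2007
  solve Keq expr → x = 0.008136; check Q = 66.79
Then remove 0.06929 M of C.
Step 2:
                    M           X           C
  init       0.007244       3.466      0.1314
  Δ         -0.003758    0.007517    0.007517
  eq         0.003486       3.474      0.1389
  solve Keq expr → x = 0.003758; check Q = 66.79
Then change container volume by factor 1.25 (V_new/V_old).
Step 3:
                    M           X           C
  init       0.002789       2.779      0.1111
  Δ         -0.001291    0.002582    0.002582
  eq         0.001498       2.782      0.1137
  solve Keq expr → x = 0.001291; check Q = 66.79

Q₀ = 26.32; Q < K (proceeds forward)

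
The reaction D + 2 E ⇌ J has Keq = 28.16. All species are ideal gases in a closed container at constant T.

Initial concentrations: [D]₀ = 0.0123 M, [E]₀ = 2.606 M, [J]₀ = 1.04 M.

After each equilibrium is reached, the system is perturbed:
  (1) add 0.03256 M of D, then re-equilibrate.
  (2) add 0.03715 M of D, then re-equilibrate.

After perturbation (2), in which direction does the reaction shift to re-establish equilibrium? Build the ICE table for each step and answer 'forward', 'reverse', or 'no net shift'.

Q₀ = 12.45 vs Keq = 28.16 ⇒ Q<K, forward
Step 1:
                   D          E          J
  init        0.0123      2.606       1.04
  Δ        -0.006769   -0.01354   0.006769
  eq        0.005531      2.592      1.047
  solve Keq expr → x = 0.006769; check Q = 28.16
Then add 0.03256 M of D.
Step 2:
                   D          E          J
  init       0.03809      2.592      1.047
  Δ          -0.0321   -0.06419     0.0321
  eq        0.005994      2.528      1.079
  solve Keq expr → x = 0.0321; check Q = 28.16
Then add 0.03715 M of D.
Step 3:
                   D          E          J
  init       0.04314      2.528      1.079
  Δ         -0.03657   -0.07314    0.03657
  eq        0.006572      2.455      1.115
  solve Keq expr → x = 0.03657; check Q = 28.16

Direction: forward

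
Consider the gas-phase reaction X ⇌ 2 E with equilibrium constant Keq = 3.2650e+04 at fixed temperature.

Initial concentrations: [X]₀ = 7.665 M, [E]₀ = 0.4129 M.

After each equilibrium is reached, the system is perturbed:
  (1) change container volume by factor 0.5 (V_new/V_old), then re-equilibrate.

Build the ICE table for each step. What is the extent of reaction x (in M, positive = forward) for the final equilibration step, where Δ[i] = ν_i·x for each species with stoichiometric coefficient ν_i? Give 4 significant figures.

Q₀ = 0.02224 vs Keq = 3.2650e+04 ⇒ Q<K, forward
Step 1:
                  X         E
  init        7.665    0.4129
  Δ          -7.657     15.31
  eq       0.007576     15.73
  solve Keq expr → x = 7.657; check Q = 3.2650e+04
Then change container volume by factor 0.5 (V_new/V_old).
Step 2:
                  X         E
  init      0.01515     31.46
  Δ         0.01509  -0.03019
  eq        0.03025     31.43
  solve Keq expr → x = -0.01509; check Q = 3.2650e+04

x = -0.01509 M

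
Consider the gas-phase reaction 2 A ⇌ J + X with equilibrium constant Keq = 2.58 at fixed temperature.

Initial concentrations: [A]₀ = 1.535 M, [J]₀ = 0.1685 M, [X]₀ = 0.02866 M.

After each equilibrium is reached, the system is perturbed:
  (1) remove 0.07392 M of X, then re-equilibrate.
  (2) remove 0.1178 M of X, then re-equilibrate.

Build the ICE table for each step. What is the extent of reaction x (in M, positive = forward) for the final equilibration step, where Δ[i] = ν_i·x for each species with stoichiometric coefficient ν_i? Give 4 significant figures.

Q₀ = 0.00205 vs Keq = 2.58 ⇒ Q<K, forward
Step 1:
                   A          J          X
  I            1.535     0.1685    0.02866
  C           -1.126     0.5628     0.5628
  E           0.4094     0.7313     0.5914
  solve Keq expr → x = 0.5628; check Q = 2.58
Then remove 0.07392 M of X.
Step 2:
                   A          J          X
  I           0.4094     0.7313     0.5175
  C         -0.02009    0.01005    0.01005
  E           0.3893     0.7413     0.5276
  solve Keq expr → x = 0.01005; check Q = 2.58
Then remove 0.1178 M of X.
Step 3:
                   A          J          X
  I           0.3893     0.7413     0.4098
  C         -0.03489    0.01744    0.01744
  E           0.3545     0.7588     0.4272
  solve Keq expr → x = 0.01744; check Q = 2.58

x = 0.01744 M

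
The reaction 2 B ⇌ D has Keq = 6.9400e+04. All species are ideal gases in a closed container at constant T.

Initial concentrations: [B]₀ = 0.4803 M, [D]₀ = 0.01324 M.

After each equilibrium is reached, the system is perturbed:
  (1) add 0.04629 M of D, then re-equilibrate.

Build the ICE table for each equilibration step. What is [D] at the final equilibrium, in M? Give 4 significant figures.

Q₀ = 0.05739 vs Keq = 6.9400e+04 ⇒ Q<K, forward
Step 1:
                  B         D
  I          0.4803   0.01324
  C         -0.4784    0.2392
  E        0.001907    0.2524
  solve Keq expr → x = 0.2392; check Q = 6.9400e+04
Then add 0.04629 M of D.
Step 2:
                  B         D
  I        0.001907    0.2987
  C       1.6722e-04 -8.3609e-05
  E        0.002074    0.2986
  solve Keq expr → x = -8.3609e-05; check Q = 6.9400e+04

[D]_eq = 0.2986 M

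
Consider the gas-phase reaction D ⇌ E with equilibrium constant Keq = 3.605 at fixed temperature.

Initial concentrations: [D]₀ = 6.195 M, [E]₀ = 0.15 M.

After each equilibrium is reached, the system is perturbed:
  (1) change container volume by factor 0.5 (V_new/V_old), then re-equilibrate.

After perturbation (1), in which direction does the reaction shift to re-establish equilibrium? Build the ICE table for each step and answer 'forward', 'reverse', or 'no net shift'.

Q₀ = 0.02421 vs Keq = 3.605 ⇒ Q<K, forward
Step 1:
                   D          E
  Initial      6.195       0.15
  Change      -4.817      4.817
  Equil        1.378      4.967
  solve Keq expr → x = 4.817; check Q = 3.605
Then change container volume by factor 0.5 (V_new/V_old).
Step 2:
                   D          E
  Initial      2.756      9.934
  Change           0          0
  Equil        2.756      9.934
  solve Keq expr → x = 0; check Q = 3.605

Direction: no net shift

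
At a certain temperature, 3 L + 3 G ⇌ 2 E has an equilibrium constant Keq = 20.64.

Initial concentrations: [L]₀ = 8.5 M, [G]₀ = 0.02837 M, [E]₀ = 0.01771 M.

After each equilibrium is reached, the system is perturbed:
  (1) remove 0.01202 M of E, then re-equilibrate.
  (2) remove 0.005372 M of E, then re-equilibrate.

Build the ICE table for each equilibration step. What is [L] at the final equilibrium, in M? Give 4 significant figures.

[L]_eq = 8.475 M

Q₀ = 0.02237 vs Keq = 20.64 ⇒ Q<K, forward
Step 1:
                   L          G          E
  init           8.5    0.02837    0.01771
  Δ         -0.02389   -0.02389    0.01593
  eq           8.476   0.004482    0.03364
  solve Keq expr → x = 0.007963; check Q = 20.64
Then remove 0.01202 M of E.
Step 2:
                   L          G          E
  init         8.476   0.004482    0.02162
  Δ        -0.001071  -0.001071 7.1378e-04
  eq           8.475   0.003411    0.02233
  solve Keq expr → x = 3.5689e-04; check Q = 20.64
Then remove 0.005372 M of E.
Step 3:
                   L          G          E
  init         8.475   0.003411    0.01696
  Δ       -5.3210e-04 -5.3210e-04 3.5473e-04
  eq           8.475   0.002879    0.01731
  solve Keq expr → x = 1.7737e-04; check Q = 20.64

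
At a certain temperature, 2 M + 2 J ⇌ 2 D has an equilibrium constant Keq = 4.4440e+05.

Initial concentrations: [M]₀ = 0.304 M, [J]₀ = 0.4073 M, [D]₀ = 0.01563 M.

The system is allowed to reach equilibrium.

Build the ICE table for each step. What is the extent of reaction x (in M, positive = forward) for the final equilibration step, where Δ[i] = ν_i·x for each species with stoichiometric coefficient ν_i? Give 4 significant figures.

Q₀ = 0.01593 vs Keq = 4.4440e+05 ⇒ Q<K, forward
Step 1:
                    M           J           D
  I             0.304      0.4073     0.01563
  C           -0.2996     -0.2996      0.2996
  E          0.004391      0.1077      0.3152
  solve Keq expr → x = 0.1498; check Q = 4.4440e+05

x = 0.1498 M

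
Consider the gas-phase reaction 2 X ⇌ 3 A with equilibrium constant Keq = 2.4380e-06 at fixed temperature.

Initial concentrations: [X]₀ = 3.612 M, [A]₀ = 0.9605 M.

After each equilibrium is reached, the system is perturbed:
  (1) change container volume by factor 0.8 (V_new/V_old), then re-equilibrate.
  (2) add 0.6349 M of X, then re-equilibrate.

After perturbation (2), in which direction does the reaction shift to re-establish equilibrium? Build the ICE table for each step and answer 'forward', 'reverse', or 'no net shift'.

Q₀ = 0.06792 vs Keq = 2.4380e-06 ⇒ Q>K, reverse
Step 1:
                  X         A
  init        3.612    0.9605
  Δ          0.6169   -0.9253
  eq          4.229    0.0352
  solve Keq expr → x = -0.3084; check Q = 2.4380e-06
Then change container volume by factor 0.8 (V_new/V_old).
Step 2:
                  X         A
  init        5.286     0.044
  Δ        0.002095 -0.003143
  eq          5.288   0.04085
  solve Keq expr → x = -0.001048; check Q = 2.4380e-06
Then add 0.6349 M of X.
Step 3:
                  X         A
  init        5.923   0.04085
  Δ       -0.002131  0.003197
  eq          5.921   0.04405
  solve Keq expr → x = 0.001066; check Q = 2.4380e-06

Direction: forward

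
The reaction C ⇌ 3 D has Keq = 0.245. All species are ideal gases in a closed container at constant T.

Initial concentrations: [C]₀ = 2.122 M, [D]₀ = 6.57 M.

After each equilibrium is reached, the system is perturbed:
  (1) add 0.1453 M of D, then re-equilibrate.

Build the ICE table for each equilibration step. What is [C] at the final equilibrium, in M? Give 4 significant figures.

[C]_eq = 4.029 M

Q₀ = 133.6 vs Keq = 0.245 ⇒ Q>K, reverse
Step 1:
                  C         D
  Initial     2.122      6.57
  Change      1.859    -5.578
  Equil       3.981    0.9917
  solve Keq expr → x = -1.859; check Q = 0.245
Then add 0.1453 M of D.
Step 2:
                  C         D
  Initial     3.981     1.137
  Change    0.04713   -0.1414
  Equil       4.029    0.9956
  solve Keq expr → x = -0.04713; check Q = 0.245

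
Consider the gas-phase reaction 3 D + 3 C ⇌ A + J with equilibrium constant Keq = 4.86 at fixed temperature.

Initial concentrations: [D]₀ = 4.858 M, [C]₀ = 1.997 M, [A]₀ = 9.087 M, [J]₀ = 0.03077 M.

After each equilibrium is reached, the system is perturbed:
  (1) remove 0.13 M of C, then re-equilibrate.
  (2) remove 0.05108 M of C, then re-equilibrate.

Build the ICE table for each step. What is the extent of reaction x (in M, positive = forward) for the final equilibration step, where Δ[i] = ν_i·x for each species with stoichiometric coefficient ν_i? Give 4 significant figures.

Q₀ = 3.0623e-04 vs Keq = 4.86 ⇒ Q<K, forward
Step 1:
                  D         C         A         J
  Initial     4.858     1.997     9.087   0.03077
  Change     -1.667    -1.667    0.5558    0.5558
  Equil       3.191    0.3297     9.643    0.5865
  solve Keq expr → x = 0.5558; check Q = 4.86
Then remove 0.13 M of C.
Step 2:
                  D         C         A         J
  Initial     3.191    0.1997     9.643    0.5865
  Change     0.1116    0.1116  -0.03719  -0.03719
  Equil       3.302    0.3112     9.606    0.5494
  solve Keq expr → x = -0.03719; check Q = 4.86
Then remove 0.05108 M of C.
Step 3:
                  D         C         A         J
  Initial     3.302    0.2602     9.606    0.5494
  Change    0.04406   0.04406  -0.01469  -0.01469
  Equil       3.346    0.3042     9.591    0.5347
  solve Keq expr → x = -0.01469; check Q = 4.86

x = -0.01469 M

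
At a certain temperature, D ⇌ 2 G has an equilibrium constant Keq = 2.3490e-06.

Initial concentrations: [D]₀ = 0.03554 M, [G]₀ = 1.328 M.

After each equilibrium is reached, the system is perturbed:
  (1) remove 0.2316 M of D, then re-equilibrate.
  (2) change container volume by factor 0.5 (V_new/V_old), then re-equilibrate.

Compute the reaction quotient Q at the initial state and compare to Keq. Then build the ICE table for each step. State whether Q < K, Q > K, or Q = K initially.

Q₀ = 49.62 vs Keq = 2.3490e-06 ⇒ Q>K, reverse
Step 1:
                    D           G
  Initial     0.03554       1.328
  Change       0.6634      -1.327
  Equil        0.6989    0.001281
  solve Keq expr → x = -0.6634; check Q = 2.3490e-06
Then remove 0.2316 M of D.
Step 2:
                    D           G
  Initial      0.4673    0.001281
  Change   1.1673e-04 -2.3346e-04
  Equil        0.4674    0.001048
  solve Keq expr → x = -1.1673e-04; check Q = 2.3490e-06
Then change container volume by factor 0.5 (V_new/V_old).
Step 3:
                    D           G
  Initial      0.9348    0.002096
  Change   3.0678e-04 -6.1357e-04
  Equil        0.9351    0.001482
  solve Keq expr → x = -3.0678e-04; check Q = 2.3490e-06

Q₀ = 49.62; Q > K (proceeds reverse)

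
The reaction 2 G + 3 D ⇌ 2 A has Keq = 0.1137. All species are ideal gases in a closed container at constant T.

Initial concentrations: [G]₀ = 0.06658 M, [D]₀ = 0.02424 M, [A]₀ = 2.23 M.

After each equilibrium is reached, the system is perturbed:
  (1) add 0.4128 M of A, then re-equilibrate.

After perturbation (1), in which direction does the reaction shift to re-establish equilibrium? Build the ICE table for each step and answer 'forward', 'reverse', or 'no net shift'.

Q₀ = 7.8763e+07 vs Keq = 0.1137 ⇒ Q>K, reverse
Step 1:
                  G         D         A
  I         0.06658   0.02424      2.23
  C           1.193     1.789    -1.193
  E           1.259     1.814     1.037
  solve Keq expr → x = -0.5964; check Q = 0.1137
Then add 0.4128 M of A.
Step 2:
                  G         D         A
  I           1.259     1.814      1.45
  C           0.126    0.1891    -0.126
  E           1.385     2.003     1.324
  solve Keq expr → x = -0.06302; check Q = 0.1137

Direction: reverse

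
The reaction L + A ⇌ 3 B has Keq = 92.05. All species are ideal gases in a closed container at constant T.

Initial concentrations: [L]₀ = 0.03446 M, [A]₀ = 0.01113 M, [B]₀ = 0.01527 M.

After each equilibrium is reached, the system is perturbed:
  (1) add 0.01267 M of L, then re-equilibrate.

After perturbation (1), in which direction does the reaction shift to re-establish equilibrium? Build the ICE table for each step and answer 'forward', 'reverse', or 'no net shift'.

Direction: forward

Q₀ = 0.009283 vs Keq = 92.05 ⇒ Q<K, forward
Step 1:
                    L           A           B
  I           0.03446     0.01113     0.01527
  C          -0.01108    -0.01108     0.03323
  E           0.02338  5.3006e-05      0.0485
  solve Keq expr → x = 0.01108; check Q = 92.05
Then add 0.01267 M of L.
Step 2:
                    L           A           B
  I           0.03605  5.3006e-05      0.0485
  C       -1.8492e-05 -1.8492e-05  5.5476e-05
  E           0.03603  3.4514e-05     0.04856
  solve Keq expr → x = 1.8492e-05; check Q = 92.05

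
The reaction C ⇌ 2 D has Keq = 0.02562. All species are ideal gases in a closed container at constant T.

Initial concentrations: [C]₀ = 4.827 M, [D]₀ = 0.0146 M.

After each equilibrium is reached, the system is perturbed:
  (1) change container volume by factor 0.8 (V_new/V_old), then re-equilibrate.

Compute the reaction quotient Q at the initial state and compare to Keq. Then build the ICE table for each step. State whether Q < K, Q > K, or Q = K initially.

Q₀ = 4.4160e-05; Q < K (proceeds forward)

Q₀ = 4.4160e-05 vs Keq = 0.02562 ⇒ Q<K, forward
Step 1:
                  C         D
  I           4.827    0.0146
  C         -0.1655     0.331
  E           4.662    0.3456
  solve Keq expr → x = 0.1655; check Q = 0.02562
Then change container volume by factor 0.8 (V_new/V_old).
Step 2:
                  C         D
  I           5.827     0.432
  C         0.02243  -0.04486
  E           5.849    0.3871
  solve Keq expr → x = -0.02243; check Q = 0.02562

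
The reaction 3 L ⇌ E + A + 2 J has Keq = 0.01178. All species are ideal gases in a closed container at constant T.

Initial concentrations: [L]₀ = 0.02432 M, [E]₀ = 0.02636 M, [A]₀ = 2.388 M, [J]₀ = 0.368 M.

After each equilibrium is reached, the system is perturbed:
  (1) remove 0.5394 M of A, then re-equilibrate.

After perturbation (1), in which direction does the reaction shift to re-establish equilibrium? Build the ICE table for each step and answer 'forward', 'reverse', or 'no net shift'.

Q₀ = 592.6 vs Keq = 0.01178 ⇒ Q>K, reverse
Step 1:
                  L         E         A         J
  Initial   0.02432   0.02636     2.388     0.368
  Change    0.07891   -0.0263   -0.0263  -0.05261
  Equil      0.1032 5.5170e-05     2.362    0.3154
  solve Keq expr → x = -0.0263; check Q = 0.01178
Then remove 0.5394 M of A.
Step 2:
                  L         E         A         J
  Initial    0.1032 5.5170e-05     1.822    0.3154
  Change  -4.8642e-05 1.6214e-05 1.6214e-05 3.2428e-05
  Equil      0.1032 7.1383e-05     1.822    0.3154
  solve Keq expr → x = 1.6214e-05; check Q = 0.01178

Direction: forward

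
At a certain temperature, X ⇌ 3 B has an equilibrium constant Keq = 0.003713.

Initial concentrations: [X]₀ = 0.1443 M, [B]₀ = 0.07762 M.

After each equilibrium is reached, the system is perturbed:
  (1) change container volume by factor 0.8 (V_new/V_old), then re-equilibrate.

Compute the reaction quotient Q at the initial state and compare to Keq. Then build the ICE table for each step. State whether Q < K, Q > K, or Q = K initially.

Q₀ = 0.003241 vs Keq = 0.003713 ⇒ Q<K, forward
Step 1:
                    X           B
  I            0.1443     0.07762
  C         -0.001129    0.003388
  E            0.1432     0.08101
  solve Keq expr → x = 0.001129; check Q = 0.003713
Then change container volume by factor 0.8 (V_new/V_old).
Step 2:
                    X           B
  I             0.179      0.1013
  C          0.004428    -0.01328
  E            0.1834     0.08798
  solve Keq expr → x = -0.004428; check Q = 0.003713

Q₀ = 0.003241; Q < K (proceeds forward)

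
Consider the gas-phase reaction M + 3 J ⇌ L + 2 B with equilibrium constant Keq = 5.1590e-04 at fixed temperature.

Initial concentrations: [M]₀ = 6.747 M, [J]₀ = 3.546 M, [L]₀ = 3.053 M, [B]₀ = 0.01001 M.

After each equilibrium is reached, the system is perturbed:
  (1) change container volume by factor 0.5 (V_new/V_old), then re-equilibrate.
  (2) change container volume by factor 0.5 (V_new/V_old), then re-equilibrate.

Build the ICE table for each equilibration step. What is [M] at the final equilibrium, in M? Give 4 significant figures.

Q₀ = 1.0169e-06 vs Keq = 5.1590e-04 ⇒ Q<K, forward
Step 1:
                  M         J         L         B
  I           6.747     3.546     3.053   0.01001
  C        -0.09259   -0.2778   0.09259    0.1852
  E           6.654     3.268     3.146    0.1952
  solve Keq expr → x = 0.09259; check Q = 5.1590e-04
Then change container volume by factor 0.5 (V_new/V_old).
Step 2:
                  M         J         L         B
  I           13.31     6.536     6.291    0.3904
  C        -0.06631   -0.1989   0.06631    0.1326
  E           13.24     6.338     6.357     0.523
  solve Keq expr → x = 0.06631; check Q = 5.1590e-04
Then change container volume by factor 0.5 (V_new/V_old).
Step 3:
                  M         J         L         B
  I           26.49     12.68     12.71     1.046
  C         -0.1666   -0.4999    0.1666    0.3332
  E           26.32     12.18     12.88     1.379
  solve Keq expr → x = 0.1666; check Q = 5.1590e-04

[M]_eq = 26.32 M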